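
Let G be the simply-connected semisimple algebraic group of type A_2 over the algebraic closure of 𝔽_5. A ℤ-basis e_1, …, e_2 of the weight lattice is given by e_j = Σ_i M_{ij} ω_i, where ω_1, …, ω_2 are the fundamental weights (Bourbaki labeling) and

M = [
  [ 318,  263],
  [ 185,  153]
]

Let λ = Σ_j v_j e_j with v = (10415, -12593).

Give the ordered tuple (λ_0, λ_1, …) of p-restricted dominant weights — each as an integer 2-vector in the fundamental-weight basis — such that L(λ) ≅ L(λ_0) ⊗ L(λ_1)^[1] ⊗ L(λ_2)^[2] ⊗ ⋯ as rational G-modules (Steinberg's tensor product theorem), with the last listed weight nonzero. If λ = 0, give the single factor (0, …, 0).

((1, 1), (2, 4), (0, 1))

Change of basis e → ω: c = M·v where v = (10415, -12593):
  c_1 = (318)·(10415) + (263)·(-12593) = 11
  c_2 = (185)·(10415) + (153)·(-12593) = 46
Writing each c_i in base p = 5:
  c_1 = 11 = 1·5^0 + 2·5^1
  c_2 = 46 = 1·5^0 + 4·5^1 + 1·5^2
p-restricted factor λ_0 = (1, 1)
p-restricted factor λ_1 = (2, 4)
p-restricted factor λ_2 = (0, 1)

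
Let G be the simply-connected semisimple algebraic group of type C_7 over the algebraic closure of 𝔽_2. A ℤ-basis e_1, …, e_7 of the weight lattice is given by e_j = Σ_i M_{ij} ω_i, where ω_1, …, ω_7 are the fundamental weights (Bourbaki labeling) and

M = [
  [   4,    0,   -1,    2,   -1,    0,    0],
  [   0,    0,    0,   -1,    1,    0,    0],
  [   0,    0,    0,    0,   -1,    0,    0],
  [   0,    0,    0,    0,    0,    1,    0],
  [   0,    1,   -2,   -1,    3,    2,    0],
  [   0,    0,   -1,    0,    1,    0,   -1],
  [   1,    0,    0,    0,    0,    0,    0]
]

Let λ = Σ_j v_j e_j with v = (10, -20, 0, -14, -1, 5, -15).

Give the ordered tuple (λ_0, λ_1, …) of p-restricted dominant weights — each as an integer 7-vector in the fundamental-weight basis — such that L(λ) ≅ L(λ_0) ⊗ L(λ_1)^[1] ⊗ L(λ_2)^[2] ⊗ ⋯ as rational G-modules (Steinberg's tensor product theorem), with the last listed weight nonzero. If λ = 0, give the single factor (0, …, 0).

Change of basis e → ω: c = M·v where v = (10, -20, 0, -14, -1, 5, -15):
  c_1 = 4*10 + 0*-20 + -1*0 + 2*-14 + -1*-1 + 0*5 + 0*-15 = 13
  c_2 = 0*10 + 0*-20 + 0*0 + -1*-14 + 1*-1 + 0*5 + 0*-15 = 13
  c_3 = 0*10 + 0*-20 + 0*0 + 0*-14 + -1*-1 + 0*5 + 0*-15 = 1
  c_4 = 0*10 + 0*-20 + 0*0 + 0*-14 + 0*-1 + 1*5 + 0*-15 = 5
  c_5 = 0*10 + 1*-20 + -2*0 + -1*-14 + 3*-1 + 2*5 + 0*-15 = 1
  c_6 = 0*10 + 0*-20 + -1*0 + 0*-14 + 1*-1 + 0*5 + -1*-15 = 14
  c_7 = 1*10 + 0*-20 + 0*0 + 0*-14 + 0*-1 + 0*5 + 0*-15 = 10
p = 2; digits c_i = Σ_j d_{ij}·2^j, 0 ≤ d_{ij} < 2:
  c_1 = 13 = 1·2^0 + 0·2^1 + 1·2^2 + 1·2^3
  c_2 = 13 = 1·2^0 + 0·2^1 + 1·2^2 + 1·2^3
  c_3 = 1 = 1·2^0
  c_4 = 5 = 1·2^0 + 0·2^1 + 1·2^2
  c_5 = 1 = 1·2^0
  c_6 = 14 = 0·2^0 + 1·2^1 + 1·2^2 + 1·2^3
  c_7 = 10 = 0·2^0 + 1·2^1 + 0·2^2 + 1·2^3
p-restricted factor λ_0 = (1, 1, 1, 1, 1, 0, 0)
p-restricted factor λ_1 = (0, 0, 0, 0, 0, 1, 1)
p-restricted factor λ_2 = (1, 1, 0, 1, 0, 1, 0)
p-restricted factor λ_3 = (1, 1, 0, 0, 0, 1, 1)

((1, 1, 1, 1, 1, 0, 0), (0, 0, 0, 0, 0, 1, 1), (1, 1, 0, 1, 0, 1, 0), (1, 1, 0, 0, 0, 1, 1))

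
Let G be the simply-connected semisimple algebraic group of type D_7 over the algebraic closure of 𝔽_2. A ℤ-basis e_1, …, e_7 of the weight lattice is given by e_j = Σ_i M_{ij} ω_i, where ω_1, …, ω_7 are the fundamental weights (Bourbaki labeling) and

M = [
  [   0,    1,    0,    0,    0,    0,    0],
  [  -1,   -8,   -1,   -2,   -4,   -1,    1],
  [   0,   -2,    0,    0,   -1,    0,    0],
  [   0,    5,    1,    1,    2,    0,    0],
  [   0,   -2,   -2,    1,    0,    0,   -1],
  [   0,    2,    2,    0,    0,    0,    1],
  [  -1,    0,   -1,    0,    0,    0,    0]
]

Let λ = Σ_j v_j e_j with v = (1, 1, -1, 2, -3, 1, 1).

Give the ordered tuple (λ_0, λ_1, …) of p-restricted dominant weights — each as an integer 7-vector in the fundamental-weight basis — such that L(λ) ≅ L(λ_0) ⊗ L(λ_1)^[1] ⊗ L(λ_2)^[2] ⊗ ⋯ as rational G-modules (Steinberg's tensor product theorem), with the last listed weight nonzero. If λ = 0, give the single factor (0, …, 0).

((1, 0, 1, 0, 1, 1, 0),)

In the fundamental-weight basis, λ has coordinates c = M·v (v = (1, 1, -1, 2, -3, 1, 1)):
  c_1 = 0*1 + 1*1 + 0*-1 + 0*2 + 0*-3 + 0*1 + 0*1 = 1
  c_2 = -1*1 + -8*1 + -1*-1 + -2*2 + -4*-3 + -1*1 + 1*1 = 0
  c_3 = 0*1 + -2*1 + 0*-1 + 0*2 + -1*-3 + 0*1 + 0*1 = 1
  c_4 = 0*1 + 5*1 + 1*-1 + 1*2 + 2*-3 + 0*1 + 0*1 = 0
  c_5 = 0*1 + -2*1 + -2*-1 + 1*2 + 0*-3 + 0*1 + -1*1 = 1
  c_6 = 0*1 + 2*1 + 2*-1 + 0*2 + 0*-3 + 0*1 + 1*1 = 1
  c_7 = -1*1 + 0*1 + -1*-1 + 0*2 + 0*-3 + 0*1 + 0*1 = 0
Expand coordinatewise in base 2:
  c_1 = 1 = 1·2^0
  c_2 = 0
  c_3 = 1 = 1·2^0
  c_4 = 0
  c_5 = 1 = 1·2^0
  c_6 = 1 = 1·2^0
  c_7 = 0
λ_0 = (1, 0, 1, 0, 1, 1, 0)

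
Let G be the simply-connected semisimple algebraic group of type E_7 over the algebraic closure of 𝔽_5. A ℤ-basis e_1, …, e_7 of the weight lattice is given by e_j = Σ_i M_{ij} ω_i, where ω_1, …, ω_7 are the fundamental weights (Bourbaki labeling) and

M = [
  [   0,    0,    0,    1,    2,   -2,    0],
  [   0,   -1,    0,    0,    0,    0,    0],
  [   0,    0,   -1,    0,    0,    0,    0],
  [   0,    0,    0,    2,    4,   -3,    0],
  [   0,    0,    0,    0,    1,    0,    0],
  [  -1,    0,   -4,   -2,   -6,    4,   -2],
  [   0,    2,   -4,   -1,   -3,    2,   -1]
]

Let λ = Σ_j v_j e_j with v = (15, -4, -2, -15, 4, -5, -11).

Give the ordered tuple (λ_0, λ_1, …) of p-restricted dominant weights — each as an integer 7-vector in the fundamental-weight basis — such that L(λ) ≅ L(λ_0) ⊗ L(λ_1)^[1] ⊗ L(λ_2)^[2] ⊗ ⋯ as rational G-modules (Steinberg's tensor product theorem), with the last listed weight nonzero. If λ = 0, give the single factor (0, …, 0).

Converting to the ω-basis (c_i = row i of M dotted with v = (15, -4, -2, -15, 4, -5, -11)):
  c_1 = (0)·(15) + (0)·(-4) + (0)·(-2) + (1)·(-15) + (2)·(4) + (-2)·(-5) + (0)·(-11) = 3
  c_2 = (0)·(15) + (-1)·(-4) + (0)·(-2) + (0)·(-15) + (0)·(4) + (0)·(-5) + (0)·(-11) = 4
  c_3 = (0)·(15) + (0)·(-4) + (-1)·(-2) + (0)·(-15) + (0)·(4) + (0)·(-5) + (0)·(-11) = 2
  c_4 = (0)·(15) + (0)·(-4) + (0)·(-2) + (2)·(-15) + (4)·(4) + (-3)·(-5) + (0)·(-11) = 1
  c_5 = (0)·(15) + (0)·(-4) + (0)·(-2) + (0)·(-15) + (1)·(4) + (0)·(-5) + (0)·(-11) = 4
  c_6 = (-1)·(15) + (0)·(-4) + (-4)·(-2) + (-2)·(-15) + (-6)·(4) + (4)·(-5) + (-2)·(-11) = 1
  c_7 = (0)·(15) + (2)·(-4) + (-4)·(-2) + (-1)·(-15) + (-3)·(4) + (2)·(-5) + (-1)·(-11) = 4
Expand coordinatewise in base 5:
  c_1 = 3 = 3·5^0
  c_2 = 4 = 4·5^0
  c_3 = 2 = 2·5^0
  c_4 = 1 = 1·5^0
  c_5 = 4 = 4·5^0
  c_6 = 1 = 1·5^0
  c_7 = 4 = 4·5^0
p-restricted factor λ_0 = (3, 4, 2, 1, 4, 1, 4)

((3, 4, 2, 1, 4, 1, 4),)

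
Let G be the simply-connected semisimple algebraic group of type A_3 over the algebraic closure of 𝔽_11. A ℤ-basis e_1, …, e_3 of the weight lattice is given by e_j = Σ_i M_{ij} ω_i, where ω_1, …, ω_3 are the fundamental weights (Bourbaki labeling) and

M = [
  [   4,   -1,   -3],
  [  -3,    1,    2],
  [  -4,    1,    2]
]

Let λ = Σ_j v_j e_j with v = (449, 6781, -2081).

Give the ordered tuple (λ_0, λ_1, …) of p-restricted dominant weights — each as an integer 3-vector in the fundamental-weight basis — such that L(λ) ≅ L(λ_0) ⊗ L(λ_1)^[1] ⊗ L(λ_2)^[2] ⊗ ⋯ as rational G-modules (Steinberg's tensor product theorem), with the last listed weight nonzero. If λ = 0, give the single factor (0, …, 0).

((4, 7, 9), (4, 5, 8), (10, 10, 6))

Change of basis e → ω: c = M·v where v = (449, 6781, -2081):
  c_1 = (4)·(449) + (-1)·(6781) + (-3)·(-2081) = 1258
  c_2 = (-3)·(449) + (1)·(6781) + (2)·(-2081) = 1272
  c_3 = (-4)·(449) + (1)·(6781) + (2)·(-2081) = 823
Writing each c_i in base p = 11:
  c_1 = 1258 = 4·11^0 + 4·11^1 + 10·11^2
  c_2 = 1272 = 7·11^0 + 5·11^1 + 10·11^2
  c_3 = 823 = 9·11^0 + 8·11^1 + 6·11^2
Factor λ_0 = (4, 7, 9)
Factor λ_1 = (4, 5, 8)
Factor λ_2 = (10, 10, 6)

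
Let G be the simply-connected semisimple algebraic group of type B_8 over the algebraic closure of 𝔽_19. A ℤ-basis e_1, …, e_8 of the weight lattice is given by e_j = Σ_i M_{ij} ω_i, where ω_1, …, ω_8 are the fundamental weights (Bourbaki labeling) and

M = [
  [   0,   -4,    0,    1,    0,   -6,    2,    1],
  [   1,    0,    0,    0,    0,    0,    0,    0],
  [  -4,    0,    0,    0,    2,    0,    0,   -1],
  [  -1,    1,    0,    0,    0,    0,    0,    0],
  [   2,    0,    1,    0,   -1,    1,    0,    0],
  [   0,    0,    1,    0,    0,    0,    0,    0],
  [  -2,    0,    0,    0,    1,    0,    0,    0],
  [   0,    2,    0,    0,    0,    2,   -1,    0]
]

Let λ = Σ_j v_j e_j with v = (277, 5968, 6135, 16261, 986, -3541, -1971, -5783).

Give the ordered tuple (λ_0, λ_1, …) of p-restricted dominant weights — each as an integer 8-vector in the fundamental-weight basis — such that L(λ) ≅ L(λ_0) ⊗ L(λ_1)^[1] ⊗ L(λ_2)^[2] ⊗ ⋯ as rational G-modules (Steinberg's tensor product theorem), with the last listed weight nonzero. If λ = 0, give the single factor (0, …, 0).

((15, 11, 16, 10, 15, 17, 14, 4), (15, 14, 7, 14, 18, 18, 3, 17), (10, 0, 18, 15, 5, 16, 1, 18))

In the fundamental-weight basis, λ has coordinates c = M·v (v = (277, 5968, 6135, 16261, 986, -3541, -1971, -5783)):
  c_1 = 0*277 + -4*5968 + 0*6135 + 1*16261 + 0*986 + -6*-3541 + 2*-1971 + 1*-5783 = 3910
  c_2 = 1*277 + 0*5968 + 0*6135 + 0*16261 + 0*986 + 0*-3541 + 0*-1971 + 0*-5783 = 277
  c_3 = -4*277 + 0*5968 + 0*6135 + 0*16261 + 2*986 + 0*-3541 + 0*-1971 + -1*-5783 = 6647
  c_4 = -1*277 + 1*5968 + 0*6135 + 0*16261 + 0*986 + 0*-3541 + 0*-1971 + 0*-5783 = 5691
  c_5 = 2*277 + 0*5968 + 1*6135 + 0*16261 + -1*986 + 1*-3541 + 0*-1971 + 0*-5783 = 2162
  c_6 = 0*277 + 0*5968 + 1*6135 + 0*16261 + 0*986 + 0*-3541 + 0*-1971 + 0*-5783 = 6135
  c_7 = -2*277 + 0*5968 + 0*6135 + 0*16261 + 1*986 + 0*-3541 + 0*-1971 + 0*-5783 = 432
  c_8 = 0*277 + 2*5968 + 0*6135 + 0*16261 + 0*986 + 2*-3541 + -1*-1971 + 0*-5783 = 6825
Writing each c_i in base p = 19:
  c_1 = 3910 = 15·19^0 + 15·19^1 + 10·19^2
  c_2 = 277 = 11·19^0 + 14·19^1
  c_3 = 6647 = 16·19^0 + 7·19^1 + 18·19^2
  c_4 = 5691 = 10·19^0 + 14·19^1 + 15·19^2
  c_5 = 2162 = 15·19^0 + 18·19^1 + 5·19^2
  c_6 = 6135 = 17·19^0 + 18·19^1 + 16·19^2
  c_7 = 432 = 14·19^0 + 3·19^1 + 1·19^2
  c_8 = 6825 = 4·19^0 + 17·19^1 + 18·19^2
λ_0 = (15, 11, 16, 10, 15, 17, 14, 4)
λ_1 = (15, 14, 7, 14, 18, 18, 3, 17)
λ_2 = (10, 0, 18, 15, 5, 16, 1, 18)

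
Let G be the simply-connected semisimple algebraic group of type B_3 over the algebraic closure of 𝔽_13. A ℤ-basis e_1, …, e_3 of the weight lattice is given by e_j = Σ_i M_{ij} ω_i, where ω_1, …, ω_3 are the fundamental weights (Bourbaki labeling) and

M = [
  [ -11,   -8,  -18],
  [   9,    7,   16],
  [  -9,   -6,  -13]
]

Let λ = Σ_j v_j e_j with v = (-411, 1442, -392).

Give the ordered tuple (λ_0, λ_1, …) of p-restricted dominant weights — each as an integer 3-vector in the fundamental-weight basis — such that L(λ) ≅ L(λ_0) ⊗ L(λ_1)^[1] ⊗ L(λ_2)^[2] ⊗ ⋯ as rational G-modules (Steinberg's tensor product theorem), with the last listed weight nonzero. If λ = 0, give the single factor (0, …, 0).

((2, 6, 0), (3, 9, 11))

In the fundamental-weight basis, λ has coordinates c = M·v (v = (-411, 1442, -392)):
  c_1 = (-11)·(-411) + (-8)·(1442) + (-18)·(-392) = 41
  c_2 = (9)·(-411) + (7)·(1442) + (16)·(-392) = 123
  c_3 = (-9)·(-411) + (-6)·(1442) + (-13)·(-392) = 143
Base-13 expansion of each c_i:
  c_1 = 41 = 2·13^0 + 3·13^1
  c_2 = 123 = 6·13^0 + 9·13^1
  c_3 = 143 = 0·13^0 + 11·13^1
λ_0 = (2, 6, 0)
λ_1 = (3, 9, 11)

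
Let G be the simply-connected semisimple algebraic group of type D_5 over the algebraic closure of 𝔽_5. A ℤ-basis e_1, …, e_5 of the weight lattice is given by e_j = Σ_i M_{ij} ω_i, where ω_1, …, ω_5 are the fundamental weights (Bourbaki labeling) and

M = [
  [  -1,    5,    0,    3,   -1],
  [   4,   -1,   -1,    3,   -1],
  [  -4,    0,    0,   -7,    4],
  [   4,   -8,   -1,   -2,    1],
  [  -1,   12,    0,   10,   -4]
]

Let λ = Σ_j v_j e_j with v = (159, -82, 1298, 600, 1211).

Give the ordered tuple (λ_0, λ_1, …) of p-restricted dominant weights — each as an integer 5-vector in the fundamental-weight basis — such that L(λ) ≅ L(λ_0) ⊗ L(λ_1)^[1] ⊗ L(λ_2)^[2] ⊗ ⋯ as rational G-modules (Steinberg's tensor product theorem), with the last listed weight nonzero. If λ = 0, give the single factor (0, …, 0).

((0, 4, 3, 0, 3), (4, 1, 1, 1, 2))

In the fundamental-weight basis, λ has coordinates c = M·v (v = (159, -82, 1298, 600, 1211)):
  c_1 = (-1)·(159) + (5)·(-82) + (0)·(1298) + (3)·(600) + (-1)·(1211) = 20
  c_2 = (4)·(159) + (-1)·(-82) + (-1)·(1298) + (3)·(600) + (-1)·(1211) = 9
  c_3 = (-4)·(159) + (0)·(-82) + (0)·(1298) + (-7)·(600) + (4)·(1211) = 8
  c_4 = (4)·(159) + (-8)·(-82) + (-1)·(1298) + (-2)·(600) + (1)·(1211) = 5
  c_5 = (-1)·(159) + (12)·(-82) + (0)·(1298) + (10)·(600) + (-4)·(1211) = 13
Base-5 expansion of each c_i:
  c_1 = 20 = 0·5^0 + 4·5^1
  c_2 = 9 = 4·5^0 + 1·5^1
  c_3 = 8 = 3·5^0 + 1·5^1
  c_4 = 5 = 0·5^0 + 1·5^1
  c_5 = 13 = 3·5^0 + 2·5^1
Factor λ_0 = (0, 4, 3, 0, 3)
Factor λ_1 = (4, 1, 1, 1, 2)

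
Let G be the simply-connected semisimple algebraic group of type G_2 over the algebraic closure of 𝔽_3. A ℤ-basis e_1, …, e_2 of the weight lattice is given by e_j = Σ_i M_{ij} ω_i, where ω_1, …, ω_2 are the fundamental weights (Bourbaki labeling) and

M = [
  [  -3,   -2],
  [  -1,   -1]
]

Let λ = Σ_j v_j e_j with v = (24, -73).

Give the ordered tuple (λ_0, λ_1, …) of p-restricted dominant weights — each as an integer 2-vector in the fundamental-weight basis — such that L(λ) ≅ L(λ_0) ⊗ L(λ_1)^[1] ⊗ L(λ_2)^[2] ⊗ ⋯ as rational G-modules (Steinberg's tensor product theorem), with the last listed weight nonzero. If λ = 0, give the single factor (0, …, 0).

((2, 1), (0, 1), (2, 2), (2, 1))

In the fundamental-weight basis, λ has coordinates c = M·v (v = (24, -73)):
  c_1 = (-3)·(24) + (-2)·(-73) = 74
  c_2 = (-1)·(24) + (-1)·(-73) = 49
Expand coordinatewise in base 3:
  c_1 = 74 = 2·3^0 + 0·3^1 + 2·3^2 + 2·3^3
  c_2 = 49 = 1·3^0 + 1·3^1 + 2·3^2 + 1·3^3
p-restricted factor λ_0 = (2, 1)
p-restricted factor λ_1 = (0, 1)
p-restricted factor λ_2 = (2, 2)
p-restricted factor λ_3 = (2, 1)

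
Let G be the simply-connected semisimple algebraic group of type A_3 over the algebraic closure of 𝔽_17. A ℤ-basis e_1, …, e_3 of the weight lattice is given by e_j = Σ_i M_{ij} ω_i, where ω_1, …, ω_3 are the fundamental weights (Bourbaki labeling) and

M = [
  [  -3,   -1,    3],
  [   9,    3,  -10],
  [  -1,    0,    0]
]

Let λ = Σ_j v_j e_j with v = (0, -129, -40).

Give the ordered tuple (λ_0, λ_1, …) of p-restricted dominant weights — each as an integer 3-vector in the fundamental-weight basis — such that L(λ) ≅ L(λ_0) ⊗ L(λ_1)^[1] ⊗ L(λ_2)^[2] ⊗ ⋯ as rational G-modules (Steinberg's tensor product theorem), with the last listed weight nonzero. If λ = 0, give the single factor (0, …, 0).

((9, 13, 0),)

Converting to the ω-basis (c_i = row i of M dotted with v = (0, -129, -40)):
  c_1 = (-3)·(0) + (-1)·(-129) + (3)·(-40) = 9
  c_2 = 9·0 + (3)·(-129) + (-10)·(-40) = 13
  c_3 = (-1)·(0) + (0)·(-129) + (0)·(-40) = 0
Expand coordinatewise in base 17:
  c_1 = 9 = 9·17^0
  c_2 = 13 = 13·17^0
  c_3 = 0
p-restricted factor λ_0 = (9, 13, 0)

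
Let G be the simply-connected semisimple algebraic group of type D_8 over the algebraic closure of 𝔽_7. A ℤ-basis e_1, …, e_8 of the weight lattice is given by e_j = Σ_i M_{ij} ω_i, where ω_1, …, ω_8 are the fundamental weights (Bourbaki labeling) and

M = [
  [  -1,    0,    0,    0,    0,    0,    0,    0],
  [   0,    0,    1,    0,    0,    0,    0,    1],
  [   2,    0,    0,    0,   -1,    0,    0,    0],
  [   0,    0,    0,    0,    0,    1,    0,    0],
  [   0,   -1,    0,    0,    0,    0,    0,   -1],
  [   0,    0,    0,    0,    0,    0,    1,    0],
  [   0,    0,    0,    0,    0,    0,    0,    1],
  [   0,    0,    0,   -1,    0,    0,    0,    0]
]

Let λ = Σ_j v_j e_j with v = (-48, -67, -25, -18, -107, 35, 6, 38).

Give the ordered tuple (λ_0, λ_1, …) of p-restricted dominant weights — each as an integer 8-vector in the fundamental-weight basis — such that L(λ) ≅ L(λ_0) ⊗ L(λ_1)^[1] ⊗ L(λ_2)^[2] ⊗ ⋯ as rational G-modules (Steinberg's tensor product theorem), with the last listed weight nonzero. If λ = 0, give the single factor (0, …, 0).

((6, 6, 4, 0, 1, 6, 3, 4), (6, 1, 1, 5, 4, 0, 5, 2))

Converting to the ω-basis (c_i = row i of M dotted with v = (-48, -67, -25, -18, -107, 35, 6, 38)):
  c_1 = (-1)·(-48) + (0)·(-67) + (0)·(-25) + (0)·(-18) + (0)·(-107) + 0·35 + 0·6 + 0·38 = 48
  c_2 = (0)·(-48) + (0)·(-67) + (1)·(-25) + (0)·(-18) + (0)·(-107) + 0·35 + 0·6 + 1·38 = 13
  c_3 = (2)·(-48) + (0)·(-67) + (0)·(-25) + (0)·(-18) + (-1)·(-107) + 0·35 + 0·6 + 0·38 = 11
  c_4 = (0)·(-48) + (0)·(-67) + (0)·(-25) + (0)·(-18) + (0)·(-107) + 1·35 + 0·6 + 0·38 = 35
  c_5 = (0)·(-48) + (-1)·(-67) + (0)·(-25) + (0)·(-18) + (0)·(-107) + 0·35 + 0·6 + (-1)·(38) = 29
  c_6 = (0)·(-48) + (0)·(-67) + (0)·(-25) + (0)·(-18) + (0)·(-107) + 0·35 + 1·6 + 0·38 = 6
  c_7 = (0)·(-48) + (0)·(-67) + (0)·(-25) + (0)·(-18) + (0)·(-107) + 0·35 + 0·6 + 1·38 = 38
  c_8 = (0)·(-48) + (0)·(-67) + (0)·(-25) + (-1)·(-18) + (0)·(-107) + 0·35 + 0·6 + 0·38 = 18
Expand coordinatewise in base 7:
  c_1 = 48 = 6·7^0 + 6·7^1
  c_2 = 13 = 6·7^0 + 1·7^1
  c_3 = 11 = 4·7^0 + 1·7^1
  c_4 = 35 = 0·7^0 + 5·7^1
  c_5 = 29 = 1·7^0 + 4·7^1
  c_6 = 6 = 6·7^0
  c_7 = 38 = 3·7^0 + 5·7^1
  c_8 = 18 = 4·7^0 + 2·7^1
Factor λ_0 = (6, 6, 4, 0, 1, 6, 3, 4)
Factor λ_1 = (6, 1, 1, 5, 4, 0, 5, 2)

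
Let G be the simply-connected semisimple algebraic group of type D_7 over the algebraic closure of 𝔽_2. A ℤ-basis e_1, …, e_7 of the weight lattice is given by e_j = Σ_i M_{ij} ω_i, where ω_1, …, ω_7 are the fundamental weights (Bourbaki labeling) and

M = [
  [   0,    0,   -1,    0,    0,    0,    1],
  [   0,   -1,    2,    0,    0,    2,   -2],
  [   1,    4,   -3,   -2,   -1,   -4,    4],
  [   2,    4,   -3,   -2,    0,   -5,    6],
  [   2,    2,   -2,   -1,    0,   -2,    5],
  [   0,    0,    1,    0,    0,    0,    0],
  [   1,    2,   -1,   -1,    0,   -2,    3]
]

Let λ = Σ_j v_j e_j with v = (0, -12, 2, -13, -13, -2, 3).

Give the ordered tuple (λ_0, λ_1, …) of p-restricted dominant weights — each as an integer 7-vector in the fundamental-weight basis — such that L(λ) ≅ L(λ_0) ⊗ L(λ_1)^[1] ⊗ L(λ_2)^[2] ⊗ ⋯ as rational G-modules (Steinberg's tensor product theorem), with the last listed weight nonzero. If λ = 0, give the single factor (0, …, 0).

((1, 0, 1, 0, 0, 0, 0), (0, 1, 0, 0, 0, 1, 0), (0, 1, 1, 0, 1, 0, 0))

Change of basis e → ω: c = M·v where v = (0, -12, 2, -13, -13, -2, 3):
  c_1 = 0*0 + 0*-12 + -1*2 + 0*-13 + 0*-13 + 0*-2 + 1*3 = 1
  c_2 = 0*0 + -1*-12 + 2*2 + 0*-13 + 0*-13 + 2*-2 + -2*3 = 6
  c_3 = 1*0 + 4*-12 + -3*2 + -2*-13 + -1*-13 + -4*-2 + 4*3 = 5
  c_4 = 2*0 + 4*-12 + -3*2 + -2*-13 + 0*-13 + -5*-2 + 6*3 = 0
  c_5 = 2*0 + 2*-12 + -2*2 + -1*-13 + 0*-13 + -2*-2 + 5*3 = 4
  c_6 = 0*0 + 0*-12 + 1*2 + 0*-13 + 0*-13 + 0*-2 + 0*3 = 2
  c_7 = 1*0 + 2*-12 + -1*2 + -1*-13 + 0*-13 + -2*-2 + 3*3 = 0
Expand coordinatewise in base 2:
  c_1 = 1 = 1·2^0
  c_2 = 6 = 0·2^0 + 1·2^1 + 1·2^2
  c_3 = 5 = 1·2^0 + 0·2^1 + 1·2^2
  c_4 = 0
  c_5 = 4 = 0·2^0 + 0·2^1 + 1·2^2
  c_6 = 2 = 0·2^0 + 1·2^1
  c_7 = 0
Factor λ_0 = (1, 0, 1, 0, 0, 0, 0)
Factor λ_1 = (0, 1, 0, 0, 0, 1, 0)
Factor λ_2 = (0, 1, 1, 0, 1, 0, 0)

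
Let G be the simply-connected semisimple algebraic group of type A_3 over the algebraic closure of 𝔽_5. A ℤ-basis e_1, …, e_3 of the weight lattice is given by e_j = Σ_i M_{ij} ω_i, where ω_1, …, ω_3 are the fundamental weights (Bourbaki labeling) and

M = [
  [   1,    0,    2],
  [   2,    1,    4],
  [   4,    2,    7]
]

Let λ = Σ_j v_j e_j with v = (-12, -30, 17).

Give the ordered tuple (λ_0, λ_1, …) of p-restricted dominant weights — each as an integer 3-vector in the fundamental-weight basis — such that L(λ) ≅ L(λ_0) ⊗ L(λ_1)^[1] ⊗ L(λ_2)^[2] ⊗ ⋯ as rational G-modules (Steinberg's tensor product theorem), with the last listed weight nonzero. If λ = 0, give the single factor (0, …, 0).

((2, 4, 1), (4, 2, 2))

Converting to the ω-basis (c_i = row i of M dotted with v = (-12, -30, 17)):
  c_1 = (1)·(-12) + (0)·(-30) + 2·17 = 22
  c_2 = (2)·(-12) + (1)·(-30) + 4·17 = 14
  c_3 = (4)·(-12) + (2)·(-30) + 7·17 = 11
Writing each c_i in base p = 5:
  c_1 = 22 = 2·5^0 + 4·5^1
  c_2 = 14 = 4·5^0 + 2·5^1
  c_3 = 11 = 1·5^0 + 2·5^1
p-restricted factor λ_0 = (2, 4, 1)
p-restricted factor λ_1 = (4, 2, 2)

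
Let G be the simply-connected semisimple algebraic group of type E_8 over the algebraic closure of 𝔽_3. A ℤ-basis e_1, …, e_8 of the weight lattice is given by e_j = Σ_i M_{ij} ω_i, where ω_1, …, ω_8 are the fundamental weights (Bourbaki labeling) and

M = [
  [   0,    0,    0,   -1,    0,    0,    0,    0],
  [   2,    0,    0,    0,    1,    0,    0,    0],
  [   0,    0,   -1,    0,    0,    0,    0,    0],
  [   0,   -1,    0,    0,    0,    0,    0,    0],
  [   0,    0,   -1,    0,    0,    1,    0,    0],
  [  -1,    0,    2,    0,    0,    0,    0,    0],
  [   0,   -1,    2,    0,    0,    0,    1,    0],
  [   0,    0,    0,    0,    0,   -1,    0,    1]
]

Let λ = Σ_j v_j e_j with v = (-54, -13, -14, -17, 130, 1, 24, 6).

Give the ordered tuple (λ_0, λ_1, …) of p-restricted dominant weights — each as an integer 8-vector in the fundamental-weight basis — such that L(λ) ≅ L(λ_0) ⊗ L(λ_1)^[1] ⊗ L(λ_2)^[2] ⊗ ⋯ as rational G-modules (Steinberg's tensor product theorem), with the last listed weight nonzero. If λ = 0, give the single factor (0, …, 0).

In the fundamental-weight basis, λ has coordinates c = M·v (v = (-54, -13, -14, -17, 130, 1, 24, 6)):
  c_1 = (0)·(-54) + (0)·(-13) + (0)·(-14) + (-1)·(-17) + 0·130 + 0·1 + 0·24 + 0·6 = 17
  c_2 = (2)·(-54) + (0)·(-13) + (0)·(-14) + (0)·(-17) + 1·130 + 0·1 + 0·24 + 0·6 = 22
  c_3 = (0)·(-54) + (0)·(-13) + (-1)·(-14) + (0)·(-17) + 0·130 + 0·1 + 0·24 + 0·6 = 14
  c_4 = (0)·(-54) + (-1)·(-13) + (0)·(-14) + (0)·(-17) + 0·130 + 0·1 + 0·24 + 0·6 = 13
  c_5 = (0)·(-54) + (0)·(-13) + (-1)·(-14) + (0)·(-17) + 0·130 + 1·1 + 0·24 + 0·6 = 15
  c_6 = (-1)·(-54) + (0)·(-13) + (2)·(-14) + (0)·(-17) + 0·130 + 0·1 + 0·24 + 0·6 = 26
  c_7 = (0)·(-54) + (-1)·(-13) + (2)·(-14) + (0)·(-17) + 0·130 + 0·1 + 1·24 + 0·6 = 9
  c_8 = (0)·(-54) + (0)·(-13) + (0)·(-14) + (0)·(-17) + 0·130 + (-1)·(1) + 0·24 + 1·6 = 5
Writing each c_i in base p = 3:
  c_1 = 17 = 2·3^0 + 2·3^1 + 1·3^2
  c_2 = 22 = 1·3^0 + 1·3^1 + 2·3^2
  c_3 = 14 = 2·3^0 + 1·3^1 + 1·3^2
  c_4 = 13 = 1·3^0 + 1·3^1 + 1·3^2
  c_5 = 15 = 0·3^0 + 2·3^1 + 1·3^2
  c_6 = 26 = 2·3^0 + 2·3^1 + 2·3^2
  c_7 = 9 = 0·3^0 + 0·3^1 + 1·3^2
  c_8 = 5 = 2·3^0 + 1·3^1
λ_0 = (2, 1, 2, 1, 0, 2, 0, 2)
λ_1 = (2, 1, 1, 1, 2, 2, 0, 1)
λ_2 = (1, 2, 1, 1, 1, 2, 1, 0)

((2, 1, 2, 1, 0, 2, 0, 2), (2, 1, 1, 1, 2, 2, 0, 1), (1, 2, 1, 1, 1, 2, 1, 0))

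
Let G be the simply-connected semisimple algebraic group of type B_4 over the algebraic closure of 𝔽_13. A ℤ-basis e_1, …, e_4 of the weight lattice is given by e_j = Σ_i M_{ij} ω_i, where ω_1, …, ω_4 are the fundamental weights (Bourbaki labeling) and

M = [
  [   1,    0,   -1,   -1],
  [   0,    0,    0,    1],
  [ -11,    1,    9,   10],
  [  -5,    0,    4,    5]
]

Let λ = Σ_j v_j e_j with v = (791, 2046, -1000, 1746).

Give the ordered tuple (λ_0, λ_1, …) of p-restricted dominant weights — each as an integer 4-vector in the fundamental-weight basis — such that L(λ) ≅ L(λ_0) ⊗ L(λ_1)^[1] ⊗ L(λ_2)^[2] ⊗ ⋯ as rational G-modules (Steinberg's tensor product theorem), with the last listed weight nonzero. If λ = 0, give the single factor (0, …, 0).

((6, 4, 11, 8), (3, 4, 8, 7), (0, 10, 10, 4))

Converting to the ω-basis (c_i = row i of M dotted with v = (791, 2046, -1000, 1746)):
  c_1 = (1)·(791) + (0)·(2046) + (-1)·(-1000) + (-1)·(1746) = 45
  c_2 = (0)·(791) + (0)·(2046) + (0)·(-1000) + (1)·(1746) = 1746
  c_3 = (-11)·(791) + (1)·(2046) + (9)·(-1000) + (10)·(1746) = 1805
  c_4 = (-5)·(791) + (0)·(2046) + (4)·(-1000) + (5)·(1746) = 775
Expand coordinatewise in base 13:
  c_1 = 45 = 6·13^0 + 3·13^1
  c_2 = 1746 = 4·13^0 + 4·13^1 + 10·13^2
  c_3 = 1805 = 11·13^0 + 8·13^1 + 10·13^2
  c_4 = 775 = 8·13^0 + 7·13^1 + 4·13^2
p-restricted factor λ_0 = (6, 4, 11, 8)
p-restricted factor λ_1 = (3, 4, 8, 7)
p-restricted factor λ_2 = (0, 10, 10, 4)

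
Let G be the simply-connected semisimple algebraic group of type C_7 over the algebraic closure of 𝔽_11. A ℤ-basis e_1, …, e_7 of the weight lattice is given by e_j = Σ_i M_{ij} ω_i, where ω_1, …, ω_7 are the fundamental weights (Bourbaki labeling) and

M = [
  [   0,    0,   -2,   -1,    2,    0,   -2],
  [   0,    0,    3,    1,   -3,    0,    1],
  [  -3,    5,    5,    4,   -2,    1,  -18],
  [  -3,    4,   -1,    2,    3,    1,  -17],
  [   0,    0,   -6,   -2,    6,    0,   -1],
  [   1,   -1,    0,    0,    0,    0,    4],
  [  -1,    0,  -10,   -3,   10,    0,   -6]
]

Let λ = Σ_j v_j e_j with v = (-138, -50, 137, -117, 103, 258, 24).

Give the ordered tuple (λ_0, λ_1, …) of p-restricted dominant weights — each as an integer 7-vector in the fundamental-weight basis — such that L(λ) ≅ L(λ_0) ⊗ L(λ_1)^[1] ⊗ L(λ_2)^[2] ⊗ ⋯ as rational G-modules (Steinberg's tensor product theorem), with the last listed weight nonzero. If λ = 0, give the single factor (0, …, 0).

((1, 9, 1, 2, 6, 8, 5),)

In the fundamental-weight basis, λ has coordinates c = M·v (v = (-138, -50, 137, -117, 103, 258, 24)):
  c_1 = (0)·(-138) + (0)·(-50) + (-2)·(137) + (-1)·(-117) + (2)·(103) + (0)·(258) + (-2)·(24) = 1
  c_2 = (0)·(-138) + (0)·(-50) + (3)·(137) + (1)·(-117) + (-3)·(103) + (0)·(258) + (1)·(24) = 9
  c_3 = (-3)·(-138) + (5)·(-50) + (5)·(137) + (4)·(-117) + (-2)·(103) + (1)·(258) + (-18)·(24) = 1
  c_4 = (-3)·(-138) + (4)·(-50) + (-1)·(137) + (2)·(-117) + (3)·(103) + (1)·(258) + (-17)·(24) = 2
  c_5 = (0)·(-138) + (0)·(-50) + (-6)·(137) + (-2)·(-117) + (6)·(103) + (0)·(258) + (-1)·(24) = 6
  c_6 = (1)·(-138) + (-1)·(-50) + (0)·(137) + (0)·(-117) + (0)·(103) + (0)·(258) + (4)·(24) = 8
  c_7 = (-1)·(-138) + (0)·(-50) + (-10)·(137) + (-3)·(-117) + (10)·(103) + (0)·(258) + (-6)·(24) = 5
Base-11 expansion of each c_i:
  c_1 = 1 = 1·11^0
  c_2 = 9 = 9·11^0
  c_3 = 1 = 1·11^0
  c_4 = 2 = 2·11^0
  c_5 = 6 = 6·11^0
  c_6 = 8 = 8·11^0
  c_7 = 5 = 5·11^0
λ_0 = (1, 9, 1, 2, 6, 8, 5)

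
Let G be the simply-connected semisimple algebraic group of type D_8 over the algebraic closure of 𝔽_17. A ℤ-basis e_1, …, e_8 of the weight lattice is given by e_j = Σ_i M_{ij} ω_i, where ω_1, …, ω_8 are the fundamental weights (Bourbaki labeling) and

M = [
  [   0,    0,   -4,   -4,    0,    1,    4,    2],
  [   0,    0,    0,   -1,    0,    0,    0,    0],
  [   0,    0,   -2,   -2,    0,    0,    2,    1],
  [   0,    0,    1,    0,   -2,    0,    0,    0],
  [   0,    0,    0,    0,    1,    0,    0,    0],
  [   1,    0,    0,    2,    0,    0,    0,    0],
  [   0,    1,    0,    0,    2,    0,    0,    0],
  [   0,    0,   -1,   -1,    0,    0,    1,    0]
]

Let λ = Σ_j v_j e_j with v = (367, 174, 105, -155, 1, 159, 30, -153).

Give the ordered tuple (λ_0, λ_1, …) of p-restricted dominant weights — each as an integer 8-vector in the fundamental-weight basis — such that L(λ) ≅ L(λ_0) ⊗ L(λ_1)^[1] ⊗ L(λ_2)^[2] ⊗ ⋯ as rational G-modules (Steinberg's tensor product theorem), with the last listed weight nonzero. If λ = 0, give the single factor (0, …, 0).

((3, 2, 7, 1, 1, 6, 6, 12), (10, 9, 0, 6, 0, 3, 10, 4))

In the fundamental-weight basis, λ has coordinates c = M·v (v = (367, 174, 105, -155, 1, 159, 30, -153)):
  c_1 = (0)·(367) + (0)·(174) + (-4)·(105) + (-4)·(-155) + (0)·(1) + (1)·(159) + (4)·(30) + (2)·(-153) = 173
  c_2 = (0)·(367) + (0)·(174) + (0)·(105) + (-1)·(-155) + (0)·(1) + (0)·(159) + (0)·(30) + (0)·(-153) = 155
  c_3 = (0)·(367) + (0)·(174) + (-2)·(105) + (-2)·(-155) + (0)·(1) + (0)·(159) + (2)·(30) + (1)·(-153) = 7
  c_4 = (0)·(367) + (0)·(174) + (1)·(105) + (0)·(-155) + (-2)·(1) + (0)·(159) + (0)·(30) + (0)·(-153) = 103
  c_5 = (0)·(367) + (0)·(174) + (0)·(105) + (0)·(-155) + (1)·(1) + (0)·(159) + (0)·(30) + (0)·(-153) = 1
  c_6 = (1)·(367) + (0)·(174) + (0)·(105) + (2)·(-155) + (0)·(1) + (0)·(159) + (0)·(30) + (0)·(-153) = 57
  c_7 = (0)·(367) + (1)·(174) + (0)·(105) + (0)·(-155) + (2)·(1) + (0)·(159) + (0)·(30) + (0)·(-153) = 176
  c_8 = (0)·(367) + (0)·(174) + (-1)·(105) + (-1)·(-155) + (0)·(1) + (0)·(159) + (1)·(30) + (0)·(-153) = 80
Expand coordinatewise in base 17:
  c_1 = 173 = 3·17^0 + 10·17^1
  c_2 = 155 = 2·17^0 + 9·17^1
  c_3 = 7 = 7·17^0
  c_4 = 103 = 1·17^0 + 6·17^1
  c_5 = 1 = 1·17^0
  c_6 = 57 = 6·17^0 + 3·17^1
  c_7 = 176 = 6·17^0 + 10·17^1
  c_8 = 80 = 12·17^0 + 4·17^1
Factor λ_0 = (3, 2, 7, 1, 1, 6, 6, 12)
Factor λ_1 = (10, 9, 0, 6, 0, 3, 10, 4)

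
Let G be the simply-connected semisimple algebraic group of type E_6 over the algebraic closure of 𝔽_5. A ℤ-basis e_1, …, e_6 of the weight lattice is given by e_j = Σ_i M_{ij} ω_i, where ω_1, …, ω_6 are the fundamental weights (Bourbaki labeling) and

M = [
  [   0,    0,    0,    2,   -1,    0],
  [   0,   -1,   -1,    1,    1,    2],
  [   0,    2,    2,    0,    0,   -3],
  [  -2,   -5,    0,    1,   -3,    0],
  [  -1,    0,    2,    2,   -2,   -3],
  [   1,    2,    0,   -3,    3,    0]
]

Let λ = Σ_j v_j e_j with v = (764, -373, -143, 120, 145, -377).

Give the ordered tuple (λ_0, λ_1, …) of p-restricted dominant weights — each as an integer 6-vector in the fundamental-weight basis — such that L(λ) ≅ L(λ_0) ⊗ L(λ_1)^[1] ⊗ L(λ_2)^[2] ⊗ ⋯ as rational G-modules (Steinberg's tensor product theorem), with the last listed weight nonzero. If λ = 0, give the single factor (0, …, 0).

((0, 2, 4, 2, 1, 3), (4, 0, 4, 4, 1, 3), (3, 1, 3, 0, 1, 3))

In the fundamental-weight basis, λ has coordinates c = M·v (v = (764, -373, -143, 120, 145, -377)):
  c_1 = (0)·(764) + (0)·(-373) + (0)·(-143) + (2)·(120) + (-1)·(145) + (0)·(-377) = 95
  c_2 = (0)·(764) + (-1)·(-373) + (-1)·(-143) + (1)·(120) + (1)·(145) + (2)·(-377) = 27
  c_3 = (0)·(764) + (2)·(-373) + (2)·(-143) + (0)·(120) + (0)·(145) + (-3)·(-377) = 99
  c_4 = (-2)·(764) + (-5)·(-373) + (0)·(-143) + (1)·(120) + (-3)·(145) + (0)·(-377) = 22
  c_5 = (-1)·(764) + (0)·(-373) + (2)·(-143) + (2)·(120) + (-2)·(145) + (-3)·(-377) = 31
  c_6 = (1)·(764) + (2)·(-373) + (0)·(-143) + (-3)·(120) + (3)·(145) + (0)·(-377) = 93
Expand coordinatewise in base 5:
  c_1 = 95 = 0·5^0 + 4·5^1 + 3·5^2
  c_2 = 27 = 2·5^0 + 0·5^1 + 1·5^2
  c_3 = 99 = 4·5^0 + 4·5^1 + 3·5^2
  c_4 = 22 = 2·5^0 + 4·5^1
  c_5 = 31 = 1·5^0 + 1·5^1 + 1·5^2
  c_6 = 93 = 3·5^0 + 3·5^1 + 3·5^2
p-restricted factor λ_0 = (0, 2, 4, 2, 1, 3)
p-restricted factor λ_1 = (4, 0, 4, 4, 1, 3)
p-restricted factor λ_2 = (3, 1, 3, 0, 1, 3)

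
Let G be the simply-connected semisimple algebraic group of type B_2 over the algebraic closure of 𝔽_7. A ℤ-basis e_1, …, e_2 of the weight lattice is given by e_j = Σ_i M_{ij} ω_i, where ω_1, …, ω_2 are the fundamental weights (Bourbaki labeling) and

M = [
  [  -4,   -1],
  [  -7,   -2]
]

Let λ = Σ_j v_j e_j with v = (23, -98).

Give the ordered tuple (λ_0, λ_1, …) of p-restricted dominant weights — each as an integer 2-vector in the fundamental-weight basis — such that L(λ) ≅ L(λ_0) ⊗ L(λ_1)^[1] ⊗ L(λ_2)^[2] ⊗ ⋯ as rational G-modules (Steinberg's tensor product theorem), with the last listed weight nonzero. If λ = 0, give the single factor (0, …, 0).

((6, 0), (0, 5))

ω-coordinates c = M·v, v = (23, -98):
  c_1 = (-4)·(23) + (-1)·(-98) = 6
  c_2 = (-7)·(23) + (-2)·(-98) = 35
Expand coordinatewise in base 7:
  c_1 = 6 = 6·7^0
  c_2 = 35 = 0·7^0 + 5·7^1
p-restricted factor λ_0 = (6, 0)
p-restricted factor λ_1 = (0, 5)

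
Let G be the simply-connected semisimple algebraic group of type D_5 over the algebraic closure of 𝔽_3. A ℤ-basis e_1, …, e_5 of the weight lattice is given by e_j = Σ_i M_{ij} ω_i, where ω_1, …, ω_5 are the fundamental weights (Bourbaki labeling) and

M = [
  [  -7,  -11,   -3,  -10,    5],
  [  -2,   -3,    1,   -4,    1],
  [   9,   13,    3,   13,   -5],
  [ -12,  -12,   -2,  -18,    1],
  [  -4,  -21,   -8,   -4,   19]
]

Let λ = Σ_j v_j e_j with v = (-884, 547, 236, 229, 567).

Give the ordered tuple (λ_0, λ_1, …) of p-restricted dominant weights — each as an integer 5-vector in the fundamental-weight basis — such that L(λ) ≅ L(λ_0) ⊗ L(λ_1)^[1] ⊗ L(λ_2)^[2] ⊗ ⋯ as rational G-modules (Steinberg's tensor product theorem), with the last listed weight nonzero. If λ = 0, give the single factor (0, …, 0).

((2, 2, 2, 2, 0), (2, 1, 1, 2, 0), (0, 1, 0, 1, 2))

Compute c_i = Σ_j M_{ij} v_j with v = (-884, 547, 236, 229, 567):
  c_1 = -7*-884 + -11*547 + -3*236 + -10*229 + 5*567 = 8
  c_2 = -2*-884 + -3*547 + 1*236 + -4*229 + 1*567 = 14
  c_3 = 9*-884 + 13*547 + 3*236 + 13*229 + -5*567 = 5
  c_4 = -12*-884 + -12*547 + -2*236 + -18*229 + 1*567 = 17
  c_5 = -4*-884 + -21*547 + -8*236 + -4*229 + 19*567 = 18
Writing each c_i in base p = 3:
  c_1 = 8 = 2·3^0 + 2·3^1
  c_2 = 14 = 2·3^0 + 1·3^1 + 1·3^2
  c_3 = 5 = 2·3^0 + 1·3^1
  c_4 = 17 = 2·3^0 + 2·3^1 + 1·3^2
  c_5 = 18 = 0·3^0 + 0·3^1 + 2·3^2
Factor λ_0 = (2, 2, 2, 2, 0)
Factor λ_1 = (2, 1, 1, 2, 0)
Factor λ_2 = (0, 1, 0, 1, 2)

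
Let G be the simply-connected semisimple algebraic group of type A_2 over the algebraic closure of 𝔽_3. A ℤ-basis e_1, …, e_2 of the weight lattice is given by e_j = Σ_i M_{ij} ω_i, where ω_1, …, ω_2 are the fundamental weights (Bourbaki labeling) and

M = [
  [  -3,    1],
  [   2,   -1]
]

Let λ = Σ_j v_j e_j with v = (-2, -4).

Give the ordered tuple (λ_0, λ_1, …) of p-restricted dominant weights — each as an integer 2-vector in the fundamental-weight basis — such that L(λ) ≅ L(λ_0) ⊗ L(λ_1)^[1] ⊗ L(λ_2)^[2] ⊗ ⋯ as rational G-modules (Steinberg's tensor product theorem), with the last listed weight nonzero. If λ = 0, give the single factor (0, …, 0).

((2, 0),)

ω-coordinates c = M·v, v = (-2, -4):
  c_1 = (-3)·(-2) + (1)·(-4) = 2
  c_2 = (2)·(-2) + (-1)·(-4) = 0
Base-3 expansion of each c_i:
  c_1 = 2 = 2·3^0
  c_2 = 0
Factor λ_0 = (2, 0)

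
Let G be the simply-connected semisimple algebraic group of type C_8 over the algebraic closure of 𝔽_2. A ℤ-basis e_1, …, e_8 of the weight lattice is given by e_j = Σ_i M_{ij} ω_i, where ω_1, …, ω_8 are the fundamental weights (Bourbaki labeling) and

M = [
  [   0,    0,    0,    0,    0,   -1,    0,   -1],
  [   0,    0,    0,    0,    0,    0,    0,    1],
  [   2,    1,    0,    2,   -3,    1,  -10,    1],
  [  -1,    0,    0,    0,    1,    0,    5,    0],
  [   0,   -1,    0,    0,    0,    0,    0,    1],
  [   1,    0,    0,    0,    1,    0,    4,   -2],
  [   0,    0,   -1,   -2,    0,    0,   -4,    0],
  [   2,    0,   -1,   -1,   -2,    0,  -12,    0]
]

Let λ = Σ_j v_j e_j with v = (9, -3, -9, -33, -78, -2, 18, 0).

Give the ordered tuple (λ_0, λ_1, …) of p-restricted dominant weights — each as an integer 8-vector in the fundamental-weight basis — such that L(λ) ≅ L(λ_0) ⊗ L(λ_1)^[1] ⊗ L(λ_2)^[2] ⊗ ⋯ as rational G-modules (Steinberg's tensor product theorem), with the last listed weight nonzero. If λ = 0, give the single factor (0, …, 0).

((0, 0, 1, 1, 1, 1, 1, 0), (1, 0, 0, 1, 1, 1, 1, 0))

Change of basis e → ω: c = M·v where v = (9, -3, -9, -33, -78, -2, 18, 0):
  c_1 = 0*9 + 0*-3 + 0*-9 + 0*-33 + 0*-78 + -1*-2 + 0*18 + -1*0 = 2
  c_2 = 0*9 + 0*-3 + 0*-9 + 0*-33 + 0*-78 + 0*-2 + 0*18 + 1*0 = 0
  c_3 = 2*9 + 1*-3 + 0*-9 + 2*-33 + -3*-78 + 1*-2 + -10*18 + 1*0 = 1
  c_4 = -1*9 + 0*-3 + 0*-9 + 0*-33 + 1*-78 + 0*-2 + 5*18 + 0*0 = 3
  c_5 = 0*9 + -1*-3 + 0*-9 + 0*-33 + 0*-78 + 0*-2 + 0*18 + 1*0 = 3
  c_6 = 1*9 + 0*-3 + 0*-9 + 0*-33 + 1*-78 + 0*-2 + 4*18 + -2*0 = 3
  c_7 = 0*9 + 0*-3 + -1*-9 + -2*-33 + 0*-78 + 0*-2 + -4*18 + 0*0 = 3
  c_8 = 2*9 + 0*-3 + -1*-9 + -1*-33 + -2*-78 + 0*-2 + -12*18 + 0*0 = 0
Expand coordinatewise in base 2:
  c_1 = 2 = 0·2^0 + 1·2^1
  c_2 = 0
  c_3 = 1 = 1·2^0
  c_4 = 3 = 1·2^0 + 1·2^1
  c_5 = 3 = 1·2^0 + 1·2^1
  c_6 = 3 = 1·2^0 + 1·2^1
  c_7 = 3 = 1·2^0 + 1·2^1
  c_8 = 0
λ_0 = (0, 0, 1, 1, 1, 1, 1, 0)
λ_1 = (1, 0, 0, 1, 1, 1, 1, 0)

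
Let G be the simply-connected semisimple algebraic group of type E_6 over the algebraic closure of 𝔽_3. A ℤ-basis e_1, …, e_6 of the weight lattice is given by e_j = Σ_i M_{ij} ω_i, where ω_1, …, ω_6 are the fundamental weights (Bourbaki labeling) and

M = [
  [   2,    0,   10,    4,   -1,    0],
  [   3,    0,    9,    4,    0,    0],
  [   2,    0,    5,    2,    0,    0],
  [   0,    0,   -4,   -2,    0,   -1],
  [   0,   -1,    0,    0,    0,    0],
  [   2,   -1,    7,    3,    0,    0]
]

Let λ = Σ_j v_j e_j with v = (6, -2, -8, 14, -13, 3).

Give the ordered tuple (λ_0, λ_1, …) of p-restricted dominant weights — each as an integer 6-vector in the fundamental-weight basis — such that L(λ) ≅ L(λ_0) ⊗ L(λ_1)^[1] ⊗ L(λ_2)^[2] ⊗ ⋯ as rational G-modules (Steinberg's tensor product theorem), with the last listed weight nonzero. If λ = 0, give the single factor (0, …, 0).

Converting to the ω-basis (c_i = row i of M dotted with v = (6, -2, -8, 14, -13, 3)):
  c_1 = 2·6 + (0)·(-2) + (10)·(-8) + 4·14 + (-1)·(-13) + 0·3 = 1
  c_2 = 3·6 + (0)·(-2) + (9)·(-8) + 4·14 + (0)·(-13) + 0·3 = 2
  c_3 = 2·6 + (0)·(-2) + (5)·(-8) + 2·14 + (0)·(-13) + 0·3 = 0
  c_4 = 0·6 + (0)·(-2) + (-4)·(-8) + (-2)·(14) + (0)·(-13) + (-1)·(3) = 1
  c_5 = 0·6 + (-1)·(-2) + (0)·(-8) + 0·14 + (0)·(-13) + 0·3 = 2
  c_6 = 2·6 + (-1)·(-2) + (7)·(-8) + 3·14 + (0)·(-13) + 0·3 = 0
p = 3; digits c_i = Σ_j d_{ij}·3^j, 0 ≤ d_{ij} < 3:
  c_1 = 1 = 1·3^0
  c_2 = 2 = 2·3^0
  c_3 = 0
  c_4 = 1 = 1·3^0
  c_5 = 2 = 2·3^0
  c_6 = 0
λ_0 = (1, 2, 0, 1, 2, 0)

((1, 2, 0, 1, 2, 0),)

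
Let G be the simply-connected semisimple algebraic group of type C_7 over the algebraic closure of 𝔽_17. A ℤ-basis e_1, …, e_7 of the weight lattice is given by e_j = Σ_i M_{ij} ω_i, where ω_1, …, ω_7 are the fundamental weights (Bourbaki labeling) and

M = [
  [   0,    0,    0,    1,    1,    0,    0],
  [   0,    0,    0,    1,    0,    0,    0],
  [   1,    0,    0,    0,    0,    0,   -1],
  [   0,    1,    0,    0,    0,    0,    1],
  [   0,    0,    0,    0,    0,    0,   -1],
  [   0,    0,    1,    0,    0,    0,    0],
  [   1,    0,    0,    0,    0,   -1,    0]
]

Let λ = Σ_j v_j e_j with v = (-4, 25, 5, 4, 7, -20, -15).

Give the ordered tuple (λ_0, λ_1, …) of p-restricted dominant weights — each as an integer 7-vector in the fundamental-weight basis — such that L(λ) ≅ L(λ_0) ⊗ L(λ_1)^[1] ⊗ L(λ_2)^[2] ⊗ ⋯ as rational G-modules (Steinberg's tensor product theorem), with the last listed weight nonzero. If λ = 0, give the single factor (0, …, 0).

Converting to the ω-basis (c_i = row i of M dotted with v = (-4, 25, 5, 4, 7, -20, -15)):
  c_1 = 0*-4 + 0*25 + 0*5 + 1*4 + 1*7 + 0*-20 + 0*-15 = 11
  c_2 = 0*-4 + 0*25 + 0*5 + 1*4 + 0*7 + 0*-20 + 0*-15 = 4
  c_3 = 1*-4 + 0*25 + 0*5 + 0*4 + 0*7 + 0*-20 + -1*-15 = 11
  c_4 = 0*-4 + 1*25 + 0*5 + 0*4 + 0*7 + 0*-20 + 1*-15 = 10
  c_5 = 0*-4 + 0*25 + 0*5 + 0*4 + 0*7 + 0*-20 + -1*-15 = 15
  c_6 = 0*-4 + 0*25 + 1*5 + 0*4 + 0*7 + 0*-20 + 0*-15 = 5
  c_7 = 1*-4 + 0*25 + 0*5 + 0*4 + 0*7 + -1*-20 + 0*-15 = 16
Writing each c_i in base p = 17:
  c_1 = 11 = 11·17^0
  c_2 = 4 = 4·17^0
  c_3 = 11 = 11·17^0
  c_4 = 10 = 10·17^0
  c_5 = 15 = 15·17^0
  c_6 = 5 = 5·17^0
  c_7 = 16 = 16·17^0
Factor λ_0 = (11, 4, 11, 10, 15, 5, 16)

((11, 4, 11, 10, 15, 5, 16),)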